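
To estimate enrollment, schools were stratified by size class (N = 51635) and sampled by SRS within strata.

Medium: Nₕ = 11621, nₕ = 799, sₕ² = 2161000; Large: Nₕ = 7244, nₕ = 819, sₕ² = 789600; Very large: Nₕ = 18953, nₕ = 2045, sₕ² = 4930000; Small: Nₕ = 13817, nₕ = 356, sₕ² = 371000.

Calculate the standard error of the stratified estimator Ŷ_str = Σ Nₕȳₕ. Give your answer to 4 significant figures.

Var(Ŷ_str) = Σₕ Nₕ²(1 − fₕ)sₕ²/nₕ.
Medium: 11621²·(1 − 799/11621)·2161000/799 = 3.4014103 × 10^11.
Large: 7244²·(1 − 819/7244)·789600/819 = 4.4871936 × 10^10.
Very large: 18953²·(1 − 2045/18953)·4930000/2045 = 7.7254504 × 10^11.
Small: 13817²·(1 − 356/13817)·371000/356 = 1.9382732 × 10^11.
Sum = 1.3513853 × 10^12.
SE = √(1.3513853 × 10^12) = 1.162 × 10^6.

1.162 × 10^6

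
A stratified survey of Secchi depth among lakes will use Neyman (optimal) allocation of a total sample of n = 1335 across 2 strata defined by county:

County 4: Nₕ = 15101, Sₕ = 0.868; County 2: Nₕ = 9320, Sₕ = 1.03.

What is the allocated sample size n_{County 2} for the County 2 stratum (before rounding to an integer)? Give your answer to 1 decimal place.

564.4

Neyman allocation: nₕ = n·NₕSₕ / Σⱼ NⱼSⱼ.
Σ NⱼSⱼ = 15101·0.868 + 9320·1.03 = 22707.268.
n_{County 2} = 1335·9320·1.03 / 22707.268 = 564.4.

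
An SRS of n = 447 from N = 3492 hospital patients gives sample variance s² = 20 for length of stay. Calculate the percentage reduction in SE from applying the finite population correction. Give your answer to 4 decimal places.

6.6194

f = n/N = 447/3492 = 0.12800687.
SE_no-fpc = √(s²/n) = 0.21152477; SE_fpc = √((1−f)s²/n) = 0.19752304.
Ratio = √(1−f) = 0.93380572. Reduction = 100·(1 − 0.93380572) = 6.6194%.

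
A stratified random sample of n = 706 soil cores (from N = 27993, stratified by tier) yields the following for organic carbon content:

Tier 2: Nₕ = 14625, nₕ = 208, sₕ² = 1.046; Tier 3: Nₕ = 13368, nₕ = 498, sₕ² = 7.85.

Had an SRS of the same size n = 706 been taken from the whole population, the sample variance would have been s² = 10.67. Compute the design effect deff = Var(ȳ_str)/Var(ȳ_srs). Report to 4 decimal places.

Var(ȳ_str) = Σ Wₕ²(1−fₕ)sₕ²/nₕ with Wₕ = Nₕ/27993:
  Tier 2: (14625/27993)²·(1−208/14625)·1.046/208 = 0.0013531322
  Tier 3: (13368/27993)²·(1−498/13368)·7.85/498 = 0.003460879
  → Var(ȳ_str) = 0.0048140112.
Var(ȳ_srs) = (1 − 706/27993)·10.67/706 = 0.014732148.
deff = 0.0048140112 / 0.014732148 = 0.3268.

0.3268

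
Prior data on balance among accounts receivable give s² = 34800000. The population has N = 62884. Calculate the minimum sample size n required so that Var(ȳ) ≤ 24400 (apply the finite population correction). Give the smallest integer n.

1395

Without fpc, n₀ = s²/D = 34800000/24400 = 1426.2295.
With fpc, (1 − n/N)·s²/n ≤ D requires n ≥ n₀/(1 + n₀/N) = 1426.2295/(1 + 1426.2295/62884) = 1394.5995.
Rounding up, n = 1395.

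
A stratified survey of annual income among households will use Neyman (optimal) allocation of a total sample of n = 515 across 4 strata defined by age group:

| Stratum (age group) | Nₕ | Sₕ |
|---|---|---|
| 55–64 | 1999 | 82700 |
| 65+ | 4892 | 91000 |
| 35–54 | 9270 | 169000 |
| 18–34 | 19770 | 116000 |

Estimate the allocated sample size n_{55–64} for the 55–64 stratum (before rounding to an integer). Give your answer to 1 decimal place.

Neyman allocation: nₕ = n·NₕSₕ / Σⱼ NⱼSⱼ.
Σ NⱼSⱼ = 1999·82700 + 4892·91000 + 9270·169000 + 19770·116000 = 4.4704393 × 10^9.
n_{55–64} = 515·1999·82700 / (4.4704393 × 10^9) = 19.0.

19.0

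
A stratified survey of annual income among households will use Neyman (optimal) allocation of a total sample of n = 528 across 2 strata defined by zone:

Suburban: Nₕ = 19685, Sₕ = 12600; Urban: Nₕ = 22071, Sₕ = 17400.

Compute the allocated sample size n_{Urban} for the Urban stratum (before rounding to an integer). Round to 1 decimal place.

320.8

Neyman allocation: nₕ = n·NₕSₕ / Σⱼ NⱼSⱼ.
Σ NⱼSⱼ = 19685·12600 + 22071·17400 = 6.320664 × 10^8.
n_{Urban} = 528·22071·17400 / (6.320664 × 10^8) = 320.8.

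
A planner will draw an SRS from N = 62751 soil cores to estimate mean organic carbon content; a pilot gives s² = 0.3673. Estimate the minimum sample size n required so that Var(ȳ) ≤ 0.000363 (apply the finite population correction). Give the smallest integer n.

996

Without fpc, n₀ = s²/D = 0.3673/0.000363 = 1011.8457.
With fpc, (1 − n/N)·s²/n ≤ D requires n ≥ n₀/(1 + n₀/N) = 1011.8457/(1 + 1011.8457/62751) = 995.7888.
Rounding up, n = 996.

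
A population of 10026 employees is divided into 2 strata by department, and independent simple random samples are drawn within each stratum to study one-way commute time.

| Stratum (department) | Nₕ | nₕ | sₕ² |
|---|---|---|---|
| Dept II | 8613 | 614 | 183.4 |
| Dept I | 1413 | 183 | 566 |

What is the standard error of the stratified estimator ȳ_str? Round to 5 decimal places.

0.50813

Var(ȳ_str) = Σₕ Wₕ²(1 − fₕ)sₕ²/nₕ with Wₕ = Nₕ/N, N = 10026.
Dept II: Wₕ = 0.85906643; term = 0.85906643²·(1 − 0.07128759)·183.4/614 = 0.20472256.
Dept I: Wₕ = 0.14093357; term = 0.14093357²·(1 − 0.12951168)·566/183 = 0.053475791.
Sum = 0.25819835.
SE = √(0.25819835) = 0.50813.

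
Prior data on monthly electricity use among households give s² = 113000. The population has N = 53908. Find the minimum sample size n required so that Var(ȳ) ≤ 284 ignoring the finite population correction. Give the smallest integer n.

398

Without fpc, n₀ = s²/D = 113000/284 = 397.8873.
Rounding up, n = 398.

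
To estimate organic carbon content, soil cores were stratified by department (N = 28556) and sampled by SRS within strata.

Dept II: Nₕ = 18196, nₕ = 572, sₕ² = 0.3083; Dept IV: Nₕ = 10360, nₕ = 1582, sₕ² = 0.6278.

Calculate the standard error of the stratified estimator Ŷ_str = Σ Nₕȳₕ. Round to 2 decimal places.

Var(Ŷ_str) = Σₕ Nₕ²(1 − fₕ)sₕ²/nₕ.
Dept II: 18196²·(1 − 572/18196)·0.3083/572 = 172845.43.
Dept IV: 10360²·(1 − 1582/10360)·0.6278/1582 = 36088.611.
Sum = 208934.04.
SE = √(208934.04) = 457.09.

457.09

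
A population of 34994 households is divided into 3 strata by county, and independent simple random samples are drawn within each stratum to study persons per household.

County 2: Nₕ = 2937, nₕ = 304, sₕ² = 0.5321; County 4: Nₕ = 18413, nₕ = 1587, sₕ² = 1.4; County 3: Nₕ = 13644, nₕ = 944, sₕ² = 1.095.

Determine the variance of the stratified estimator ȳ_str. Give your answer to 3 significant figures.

Var(ȳ_str) = Σₕ Wₕ²(1 − fₕ)sₕ²/nₕ with Wₕ = Nₕ/N, N = 34994.
County 2: Wₕ = 0.08392867; term = 0.08392867²·(1 − 0.10350698)·0.5321/304 = 1.1053182 × 10^-5.
County 4: Wₕ = 0.52617592; term = 0.52617592²·(1 − 0.08618911)·1.4/1587 = 2.2318725 × 10^-4.
County 3: Wₕ = 0.38989541; term = 0.38989541²·(1 − 0.06918792)·1.095/944 = 1.6413469 × 10^-4.
Sum = 3.9837512 × 10^-4.

3.98 × 10^-4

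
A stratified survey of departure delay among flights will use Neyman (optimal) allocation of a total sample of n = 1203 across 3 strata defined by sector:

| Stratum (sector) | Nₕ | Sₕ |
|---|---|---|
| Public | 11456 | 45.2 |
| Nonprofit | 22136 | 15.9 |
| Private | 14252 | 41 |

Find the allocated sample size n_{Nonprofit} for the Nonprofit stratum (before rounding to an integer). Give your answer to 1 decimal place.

Neyman allocation: nₕ = n·NₕSₕ / Σⱼ NⱼSⱼ.
Σ NⱼSⱼ = 11456·45.2 + 22136·15.9 + 14252·41 = 1.4541056 × 10^6.
n_{Nonprofit} = 1203·22136·15.9 / (1.4541056 × 10^6) = 291.2.

291.2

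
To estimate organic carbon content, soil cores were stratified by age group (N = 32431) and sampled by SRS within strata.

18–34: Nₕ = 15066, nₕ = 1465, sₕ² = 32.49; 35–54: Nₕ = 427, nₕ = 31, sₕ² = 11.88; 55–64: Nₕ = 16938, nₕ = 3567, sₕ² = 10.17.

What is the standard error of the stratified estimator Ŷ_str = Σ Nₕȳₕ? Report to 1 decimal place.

2292.4

Var(Ŷ_str) = Σₕ Nₕ²(1 − fₕ)sₕ²/nₕ.
18–34: 15066²·(1 − 1465/15066)·32.49/1465 = 4.5444454 × 10^6.
35–54: 427²·(1 − 31/427)·11.88/31 = 64800.418.
55–64: 16938²·(1 − 3567/16938)·10.17/3567 = 645719.44.
Sum = 5.2549653 × 10^6.
SE = √(5.2549653 × 10^6) = 2292.4.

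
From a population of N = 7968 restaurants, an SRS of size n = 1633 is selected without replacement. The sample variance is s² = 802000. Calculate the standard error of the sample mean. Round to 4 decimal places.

19.7603

Under SRS without replacement, Var(ȳ) = (1 − f)·s²/n with f = n/N = 1633/7968 = 0.20494478.
Var(ȳ) = (1 − 0.20494478)·802000/1633 = 0.79505522·491.12064 = 390.46803.
SE(ȳ) = √(390.46803) = 19.7603.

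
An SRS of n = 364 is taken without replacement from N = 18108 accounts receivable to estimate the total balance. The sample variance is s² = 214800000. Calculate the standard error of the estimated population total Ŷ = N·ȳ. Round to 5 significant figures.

1.3770 × 10^7

Var(Ŷ) = N²·Var(ȳ) = N²·(1 − n/N)·s²/n.
f = 364/18108 = 0.02010161; Var(ȳ) = 0.97989839·214800000/364 = 578247.73.
Var(Ŷ) = 18108² · 578247.73 = 1.8960724 × 10^14.
SE(Ŷ) = √(1.8960724 × 10^14) = 1.3770 × 10^7.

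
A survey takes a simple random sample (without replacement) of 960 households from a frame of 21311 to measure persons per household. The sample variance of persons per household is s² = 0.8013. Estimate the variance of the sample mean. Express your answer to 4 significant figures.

Under SRS without replacement, Var(ȳ) = (1 − f)·s²/n with f = n/N = 960/21311 = 0.04504716.
Var(ȳ) = (1 − 0.04504716)·0.8013/960 = 0.95495284·8.346875 × 10^-4 = 7.970872 × 10^-4.

7.971 × 10^-4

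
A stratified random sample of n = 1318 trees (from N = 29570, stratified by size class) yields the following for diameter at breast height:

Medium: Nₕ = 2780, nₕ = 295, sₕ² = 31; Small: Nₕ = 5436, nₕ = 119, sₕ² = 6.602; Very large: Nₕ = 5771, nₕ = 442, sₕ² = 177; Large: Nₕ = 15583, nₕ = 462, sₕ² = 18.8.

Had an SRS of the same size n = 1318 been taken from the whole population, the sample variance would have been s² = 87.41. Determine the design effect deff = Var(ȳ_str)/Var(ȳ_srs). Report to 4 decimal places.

Var(ȳ_str) = Σ Wₕ²(1−fₕ)sₕ²/nₕ with Wₕ = Nₕ/29570:
  Medium: (2780/29570)²·(1−295/2780)·31/295 = 8.3024873 × 10^-4
  Small: (5436/29570)²·(1−119/5436)·6.602/119 = 0.0018338847
  Very large: (5771/29570)²·(1−442/5771)·177/442 = 0.01408462
  Large: (15583/29570)²·(1−462/15583)·18.8/462 = 0.010965913
  → Var(ȳ_str) = 0.027714666.
Var(ȳ_srs) = (1 − 1318/29570)·87.41/1318 = 0.063364146.
deff = 0.027714666 / 0.063364146 = 0.4374.

0.4374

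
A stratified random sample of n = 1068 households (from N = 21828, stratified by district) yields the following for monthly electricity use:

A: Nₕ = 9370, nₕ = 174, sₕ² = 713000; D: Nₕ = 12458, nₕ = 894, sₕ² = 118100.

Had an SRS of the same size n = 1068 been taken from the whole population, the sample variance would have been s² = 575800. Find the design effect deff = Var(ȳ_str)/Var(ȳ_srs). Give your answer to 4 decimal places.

Var(ȳ_str) = Σ Wₕ²(1−fₕ)sₕ²/nₕ with Wₕ = Nₕ/21828:
  A: (9370/21828)²·(1−174/9370)·713000/174 = 741.05586
  D: (12458/21828)²·(1−894/12458)·118100/894 = 39.94302
  → Var(ȳ_str) = 780.99888.
Var(ȳ_srs) = (1 − 1068/21828)·575800/1068 = 512.75961.
deff = 780.99888 / 512.75961 = 1.5231.

1.5231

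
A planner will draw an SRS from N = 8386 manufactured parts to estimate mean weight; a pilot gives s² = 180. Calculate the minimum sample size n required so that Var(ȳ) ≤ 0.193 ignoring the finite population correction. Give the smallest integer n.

933

Without fpc, n₀ = s²/D = 180/0.193 = 932.6425.
Rounding up, n = 933.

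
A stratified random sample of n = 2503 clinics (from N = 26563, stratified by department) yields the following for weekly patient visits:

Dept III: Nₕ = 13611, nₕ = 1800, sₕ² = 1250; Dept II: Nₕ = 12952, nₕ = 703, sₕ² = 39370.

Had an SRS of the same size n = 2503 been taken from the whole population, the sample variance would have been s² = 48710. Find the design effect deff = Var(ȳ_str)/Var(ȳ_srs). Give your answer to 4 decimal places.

0.7233

Var(ȳ_str) = Σ Wₕ²(1−fₕ)sₕ²/nₕ with Wₕ = Nₕ/26563:
  Dept III: (13611/26563)²·(1−1800/13611)·1250/1800 = 0.15821949
  Dept II: (12952/26563)²·(1−703/12952)·39370/703 = 12.591959
  → Var(ȳ_str) = 12.750178.
Var(ȳ_srs) = (1 − 2503/26563)·48710/2503 = 17.626894.
deff = 12.750178 / 17.626894 = 0.7233.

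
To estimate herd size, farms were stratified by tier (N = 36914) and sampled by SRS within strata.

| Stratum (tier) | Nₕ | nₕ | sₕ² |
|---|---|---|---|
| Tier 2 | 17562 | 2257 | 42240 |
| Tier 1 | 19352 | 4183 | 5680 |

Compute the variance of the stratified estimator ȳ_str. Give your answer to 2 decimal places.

Var(ȳ_str) = Σₕ Wₕ²(1 − fₕ)sₕ²/nₕ with Wₕ = Nₕ/N, N = 36914.
Tier 2: Wₕ = 0.47575446; term = 0.47575446²·(1 − 0.12851611)·42240/2257 = 3.6916238.
Tier 1: Wₕ = 0.52424554; term = 0.52424554²·(1 − 0.21615337)·5680/4183 = 0.2925237.
Sum = 3.9841475.

3.98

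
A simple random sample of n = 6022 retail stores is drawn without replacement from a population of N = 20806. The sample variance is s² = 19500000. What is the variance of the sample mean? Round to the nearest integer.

2301

Under SRS without replacement, Var(ȳ) = (1 − f)·s²/n with f = n/N = 6022/20806 = 0.28943574.
Var(ȳ) = (1 − 0.28943574)·19500000/6022 = 0.71056426·3238.1269 = 2300.8972.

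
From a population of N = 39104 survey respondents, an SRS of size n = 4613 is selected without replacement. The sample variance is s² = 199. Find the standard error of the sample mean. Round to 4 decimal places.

Under SRS without replacement, Var(ȳ) = (1 − f)·s²/n with f = n/N = 4613/39104 = 0.11796747.
Var(ȳ) = (1 − 0.11796747)·199/4613 = 0.88203253·0.043138955 = 0.038049962.
SE(ȳ) = √(0.038049962) = 0.1951.

0.1951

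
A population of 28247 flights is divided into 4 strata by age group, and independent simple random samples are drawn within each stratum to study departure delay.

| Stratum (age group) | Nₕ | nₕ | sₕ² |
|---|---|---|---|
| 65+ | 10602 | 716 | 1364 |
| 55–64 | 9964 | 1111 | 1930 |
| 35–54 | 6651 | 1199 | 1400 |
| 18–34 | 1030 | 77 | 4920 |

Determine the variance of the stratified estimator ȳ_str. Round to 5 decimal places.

0.57397

Var(ȳ_str) = Σₕ Wₕ²(1 − fₕ)sₕ²/nₕ with Wₕ = Nₕ/N, N = 28247.
65+: Wₕ = 0.37533189; term = 0.37533189²·(1 − 0.06753443)·1364/716 = 0.25024482.
55–64: Wₕ = 0.35274542; term = 0.35274542²·(1 − 0.11150141)·1930/1111 = 0.19205374.
35–54: Wₕ = 0.23545863; term = 0.23545863²·(1 − 0.18027364)·1400/1199 = 0.053064856.
18–34: Wₕ = 0.03646405; term = 0.03646405²·(1 − 0.07475728)·4920/77 = 0.07860675.
Sum = 0.57397017.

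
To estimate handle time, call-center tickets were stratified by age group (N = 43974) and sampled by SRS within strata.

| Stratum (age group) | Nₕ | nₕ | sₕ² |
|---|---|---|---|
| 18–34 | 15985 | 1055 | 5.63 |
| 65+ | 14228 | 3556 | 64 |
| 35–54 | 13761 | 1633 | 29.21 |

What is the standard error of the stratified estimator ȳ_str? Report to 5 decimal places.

0.06013

Var(ȳ_str) = Σₕ Wₕ²(1 − fₕ)sₕ²/nₕ with Wₕ = Nₕ/N, N = 43974.
18–34: Wₕ = 0.36351026; term = 0.36351026²·(1 − 0.06599937)·5.63/1055 = 6.5862231 × 10^-4.
65+: Wₕ = 0.32355483; term = 0.32355483²·(1 − 0.24992972)·64/3556 = 0.0014132401.
35–54: Wₕ = 0.31293492; term = 0.31293492²·(1 − 0.11866870)·29.21/1633 = 0.0015438056.
Sum = 0.003615668.
SE = √(0.003615668) = 0.06013.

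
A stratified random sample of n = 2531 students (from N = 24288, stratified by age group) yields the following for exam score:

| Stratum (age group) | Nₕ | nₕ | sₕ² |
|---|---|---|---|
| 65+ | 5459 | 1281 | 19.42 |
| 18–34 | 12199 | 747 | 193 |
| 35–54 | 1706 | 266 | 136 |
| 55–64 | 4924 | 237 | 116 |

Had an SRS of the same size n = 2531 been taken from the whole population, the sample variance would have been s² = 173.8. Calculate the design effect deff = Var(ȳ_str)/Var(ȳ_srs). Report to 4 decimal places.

Var(ȳ_str) = Σ Wₕ²(1−fₕ)sₕ²/nₕ with Wₕ = Nₕ/24288:
  65+: (5459/24288)²·(1−1281/5459)·19.42/1281 = 5.8613562 × 10^-4
  18–34: (12199/24288)²·(1−747/12199)·193/747 = 0.061186945
  35–54: (1706/24288)²·(1−266/1706)·136/266 = 0.0021291942
  55–64: (4924/24288)²·(1−237/4924)·116/237 = 0.019148693
  → Var(ȳ_str) = 0.083050968.
Var(ȳ_srs) = (1 − 2531/24288)·173.8/2531 = 0.061512713.
deff = 0.083050968 / 0.061512713 = 1.3501.

1.3501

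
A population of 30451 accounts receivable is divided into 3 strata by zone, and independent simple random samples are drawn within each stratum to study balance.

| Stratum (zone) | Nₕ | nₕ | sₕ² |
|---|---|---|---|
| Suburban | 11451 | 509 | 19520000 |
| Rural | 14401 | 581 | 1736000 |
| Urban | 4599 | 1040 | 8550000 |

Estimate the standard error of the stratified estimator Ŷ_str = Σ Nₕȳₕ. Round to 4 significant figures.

2.353 × 10^6

Var(Ŷ_str) = Σₕ Nₕ²(1 − fₕ)sₕ²/nₕ.
Suburban: 11451²·(1 − 509/11451)·19520000/509 = 4.805097 × 10^12.
Rural: 14401²·(1 − 581/14401)·1736000/581 = 5.9466761 × 10^11.
Urban: 4599²·(1 − 1040/4599)·8550000/1040 = 1.3456254 × 10^11.
Sum = 5.5343272 × 10^12.
SE = √(5.5343272 × 10^12) = 2.353 × 10^6.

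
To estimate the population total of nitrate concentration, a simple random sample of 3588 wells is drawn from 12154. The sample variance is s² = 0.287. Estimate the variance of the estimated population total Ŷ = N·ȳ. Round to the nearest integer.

Var(Ŷ) = N²·Var(ȳ) = N²·(1 − n/N)·s²/n.
f = 3588/12154 = 0.29521145; Var(ȳ) = 0.70478855·0.287/3588 = 5.6375227 × 10^-5.
Var(Ŷ) = 12154² · (5.6375227 × 10^-5) = 8327.7325.

8328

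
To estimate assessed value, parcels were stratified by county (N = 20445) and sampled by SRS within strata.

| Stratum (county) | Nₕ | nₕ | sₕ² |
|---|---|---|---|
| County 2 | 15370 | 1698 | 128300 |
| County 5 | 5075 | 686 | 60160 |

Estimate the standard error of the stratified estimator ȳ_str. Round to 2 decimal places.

Var(ȳ_str) = Σₕ Wₕ²(1 − fₕ)sₕ²/nₕ with Wₕ = Nₕ/N, N = 20445.
County 2: Wₕ = 0.75177305; term = 0.75177305²·(1 − 0.11047495)·128300/1698 = 37.985746.
County 5: Wₕ = 0.24822695; term = 0.24822695²·(1 − 0.13517241)·60160/686 = 4.6731649.
Sum = 42.658911.
SE = √(42.658911) = 6.53.

6.53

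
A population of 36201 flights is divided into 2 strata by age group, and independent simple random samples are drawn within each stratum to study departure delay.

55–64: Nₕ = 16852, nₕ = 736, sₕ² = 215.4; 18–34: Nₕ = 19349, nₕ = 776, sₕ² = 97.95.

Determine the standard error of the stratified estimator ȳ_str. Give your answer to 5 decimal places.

Var(ȳ_str) = Σₕ Wₕ²(1 − fₕ)sₕ²/nₕ with Wₕ = Nₕ/N, N = 36201.
55–64: Wₕ = 0.46551200; term = 0.46551200²·(1 − 0.04367434)·215.4/736 = 0.06065065.
18–34: Wₕ = 0.53448800; term = 0.53448800²·(1 − 0.04010543)·97.95/776 = 0.034613233.
Sum = 0.095263883.
SE = √(0.095263883) = 0.30865.

0.30865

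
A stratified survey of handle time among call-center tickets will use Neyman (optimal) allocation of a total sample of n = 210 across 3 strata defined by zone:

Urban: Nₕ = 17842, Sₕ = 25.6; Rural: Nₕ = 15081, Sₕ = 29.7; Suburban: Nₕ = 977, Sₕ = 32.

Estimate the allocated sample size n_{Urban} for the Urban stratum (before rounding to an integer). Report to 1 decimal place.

Neyman allocation: nₕ = n·NₕSₕ / Σⱼ NⱼSⱼ.
Σ NⱼSⱼ = 17842·25.6 + 15081·29.7 + 977·32 = 935924.9.
n_{Urban} = 210·17842·25.6 / 935924.9 = 102.5.

102.5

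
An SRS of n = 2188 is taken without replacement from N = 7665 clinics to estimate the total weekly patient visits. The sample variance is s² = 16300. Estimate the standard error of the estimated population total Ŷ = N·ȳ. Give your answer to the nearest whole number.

Var(Ŷ) = N²·Var(ȳ) = N²·(1 − n/N)·s²/n.
f = 2188/7665 = 0.28545336; Var(ȳ) = 0.71454664·16300/2188 = 5.3231765.
Var(Ŷ) = 7665² · 5.3231765 = 3.1274846 × 10^8.
SE(Ŷ) = √(3.1274846 × 10^8) = 17685.

17685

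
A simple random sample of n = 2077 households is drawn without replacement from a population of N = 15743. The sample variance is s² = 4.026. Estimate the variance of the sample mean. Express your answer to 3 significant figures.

Under SRS without replacement, Var(ȳ) = (1 − f)·s²/n with f = n/N = 2077/15743 = 0.13193165.
Var(ȳ) = (1 − 0.13193165)·4.026/2077 = 0.86806835·0.0019383727 = 0.0016826399.

0.00168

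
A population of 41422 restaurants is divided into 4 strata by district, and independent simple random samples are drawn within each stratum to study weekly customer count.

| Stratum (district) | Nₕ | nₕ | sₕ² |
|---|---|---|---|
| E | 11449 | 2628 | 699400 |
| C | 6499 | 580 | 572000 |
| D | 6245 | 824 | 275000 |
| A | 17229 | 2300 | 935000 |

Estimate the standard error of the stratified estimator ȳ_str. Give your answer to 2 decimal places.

10.26

Var(ȳ_str) = Σₕ Wₕ²(1 − fₕ)sₕ²/nₕ with Wₕ = Nₕ/N, N = 41422.
E: Wₕ = 0.27639902; term = 0.27639902²·(1 − 0.22953970)·699400/2628 = 15.664752.
C: Wₕ = 0.15689730; term = 0.15689730²·(1 − 0.08924450)·572000/580 = 22.110613.
D: Wₕ = 0.15076529; term = 0.15076529²·(1 − 0.13194556)·275000/824 = 6.5849913.
A: Wₕ = 0.41593839; term = 0.41593839²·(1 − 0.13349585)·935000/2300 = 60.941401.
Sum = 105.30176.
SE = √(105.30176) = 10.26.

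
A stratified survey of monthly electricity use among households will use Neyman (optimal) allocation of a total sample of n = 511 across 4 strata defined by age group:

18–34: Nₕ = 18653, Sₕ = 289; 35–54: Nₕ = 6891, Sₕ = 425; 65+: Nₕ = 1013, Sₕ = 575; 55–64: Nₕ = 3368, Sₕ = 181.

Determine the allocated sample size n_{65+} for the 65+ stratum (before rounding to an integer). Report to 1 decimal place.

31.3

Neyman allocation: nₕ = n·NₕSₕ / Σⱼ NⱼSⱼ.
Σ NⱼSⱼ = 18653·289 + 6891·425 + 1013·575 + 3368·181 = 9.511475 × 10^6.
n_{65+} = 511·1013·575 / (9.511475 × 10^6) = 31.3.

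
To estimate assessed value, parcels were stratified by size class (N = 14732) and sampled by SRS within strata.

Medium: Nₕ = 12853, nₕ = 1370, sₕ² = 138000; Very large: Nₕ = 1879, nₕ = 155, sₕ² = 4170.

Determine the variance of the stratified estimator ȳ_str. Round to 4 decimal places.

68.9022

Var(ȳ_str) = Σₕ Wₕ²(1 − fₕ)sₕ²/nₕ with Wₕ = Nₕ/N, N = 14732.
Medium: Wₕ = 0.87245452; term = 0.87245452²·(1 − 0.10658990)·138000/1370 = 68.500694.
Very large: Wₕ = 0.12754548; term = 0.12754548²·(1 − 0.08249069)·4170/155 = 0.40155494.
Sum = 68.902249.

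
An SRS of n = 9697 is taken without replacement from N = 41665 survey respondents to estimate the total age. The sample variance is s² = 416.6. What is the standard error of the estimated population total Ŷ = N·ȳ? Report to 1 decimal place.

7564.6

Var(Ŷ) = N²·Var(ȳ) = N²·(1 − n/N)·s²/n.
f = 9697/41665 = 0.23273731; Var(ȳ) = 0.76726269·416.6/9697 = 0.032962941.
Var(Ŷ) = 41665² · 0.032962941 = 5.722275 × 10^7.
SE(Ŷ) = √(5.722275 × 10^7) = 7564.6.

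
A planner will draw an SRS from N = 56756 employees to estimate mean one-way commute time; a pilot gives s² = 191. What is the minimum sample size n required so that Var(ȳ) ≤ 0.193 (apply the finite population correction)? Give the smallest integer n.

Without fpc, n₀ = s²/D = 191/0.193 = 989.6373.
With fpc, (1 − n/N)·s²/n ≤ D requires n ≥ n₀/(1 + n₀/N) = 989.6373/(1 + 989.6373/56756) = 972.6770.
Rounding up, n = 973.

973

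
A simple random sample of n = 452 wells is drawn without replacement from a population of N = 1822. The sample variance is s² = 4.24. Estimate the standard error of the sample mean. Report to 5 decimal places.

Under SRS without replacement, Var(ȳ) = (1 − f)·s²/n with f = n/N = 452/1822 = 0.24807903.
Var(ȳ) = (1 − 0.24807903)·4.24/452 = 0.75192097·0.009380531 = 0.0070534179.
SE(ȳ) = √(0.0070534179) = 0.08398.

0.08398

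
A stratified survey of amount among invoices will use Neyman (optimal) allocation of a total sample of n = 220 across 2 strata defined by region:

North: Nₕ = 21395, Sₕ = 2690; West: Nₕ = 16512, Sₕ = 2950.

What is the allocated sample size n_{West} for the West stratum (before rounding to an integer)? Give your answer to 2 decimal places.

100.85

Neyman allocation: nₕ = n·NₕSₕ / Σⱼ NⱼSⱼ.
Σ NⱼSⱼ = 21395·2690 + 16512·2950 = 1.0626295 × 10^8.
n_{West} = 220·16512·2950 / (1.0626295 × 10^8) = 100.85.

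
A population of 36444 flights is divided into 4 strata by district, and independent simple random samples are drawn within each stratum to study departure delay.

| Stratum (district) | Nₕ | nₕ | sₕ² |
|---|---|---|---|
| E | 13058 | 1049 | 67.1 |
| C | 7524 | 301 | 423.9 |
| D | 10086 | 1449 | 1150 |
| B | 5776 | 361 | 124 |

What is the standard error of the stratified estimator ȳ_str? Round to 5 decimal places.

Var(ȳ_str) = Σₕ Wₕ²(1 − fₕ)sₕ²/nₕ with Wₕ = Nₕ/N, N = 36444.
E: Wₕ = 0.35830315; term = 0.35830315²·(1 − 0.08033389)·67.1/1049 = 0.0075522866.
C: Wₕ = 0.20645374; term = 0.20645374²·(1 − 0.04000532)·423.9/301 = 0.057625041.
D: Wₕ = 0.27675338; term = 0.27675338²·(1 − 0.14366449)·1150/1449 = 0.052054618.
B: Wₕ = 0.15848974; term = 0.15848974²·(1 − 0.06250000)·124/361 = 0.0080888737.
Sum = 0.12532082.
SE = √(0.12532082) = 0.35401.

0.35401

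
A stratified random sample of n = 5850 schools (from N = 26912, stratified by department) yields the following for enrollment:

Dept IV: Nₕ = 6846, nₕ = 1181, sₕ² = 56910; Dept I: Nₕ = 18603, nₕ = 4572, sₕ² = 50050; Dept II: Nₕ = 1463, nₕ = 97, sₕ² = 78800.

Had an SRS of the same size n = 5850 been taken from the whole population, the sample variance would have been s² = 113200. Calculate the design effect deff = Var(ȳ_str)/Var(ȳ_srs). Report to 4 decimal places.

0.5789

Var(ȳ_str) = Σ Wₕ²(1−fₕ)sₕ²/nₕ with Wₕ = Nₕ/26912:
  Dept IV: (6846/26912)²·(1−1181/6846)·56910/1181 = 2.5803793
  Dept I: (18603/26912)²·(1−4572/18603)·50050/4572 = 3.9452772
  Dept II: (1463/26912)²·(1−97/1463)·78800/97 = 2.2415971
  → Var(ȳ_str) = 8.7672536.
Var(ȳ_srs) = (1 − 5850/26912)·113200/5850 = 15.144125.
deff = 8.7672536 / 15.144125 = 0.5789.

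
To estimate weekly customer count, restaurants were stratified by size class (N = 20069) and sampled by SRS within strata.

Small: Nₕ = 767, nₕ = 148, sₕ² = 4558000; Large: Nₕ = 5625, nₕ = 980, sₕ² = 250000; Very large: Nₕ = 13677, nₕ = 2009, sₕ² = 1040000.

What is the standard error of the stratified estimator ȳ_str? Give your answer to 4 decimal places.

Var(ȳ_str) = Σₕ Wₕ²(1 − fₕ)sₕ²/nₕ with Wₕ = Nₕ/N, N = 20069.
Small: Wₕ = 0.03821815; term = 0.03821815²·(1 − 0.19295958)·4558000/148 = 36.303388.
Large: Wₕ = 0.28028302; term = 0.28028302²·(1 − 0.17422222)·250000/980 = 16.54896.
Very large: Wₕ = 0.68149883; term = 0.68149883²·(1 − 0.14688894)·1040000/2009 = 205.11112.
Sum = 257.96347.
SE = √(257.96347) = 16.0612.

16.0612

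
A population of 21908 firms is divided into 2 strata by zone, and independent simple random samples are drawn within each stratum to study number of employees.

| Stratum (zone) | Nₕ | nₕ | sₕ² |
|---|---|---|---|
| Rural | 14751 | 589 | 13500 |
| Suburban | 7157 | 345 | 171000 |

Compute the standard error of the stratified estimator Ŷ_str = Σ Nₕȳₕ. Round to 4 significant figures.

170200

Var(Ŷ_str) = Σₕ Nₕ²(1 − fₕ)sₕ²/nₕ.
Rural: 14751²·(1 − 589/14751)·13500/589 = 4.7881145 × 10^9.
Suburban: 7157²·(1 − 345/7157)·171000/345 = 2.416477 × 10^10.
Sum = 2.8952885 × 10^10.
SE = √(2.8952885 × 10^10) = 170200.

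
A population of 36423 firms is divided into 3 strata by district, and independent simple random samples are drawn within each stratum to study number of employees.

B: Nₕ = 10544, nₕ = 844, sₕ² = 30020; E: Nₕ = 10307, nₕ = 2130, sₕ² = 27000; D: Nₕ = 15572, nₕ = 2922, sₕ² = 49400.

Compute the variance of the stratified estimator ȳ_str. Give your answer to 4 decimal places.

Var(ȳ_str) = Σₕ Wₕ²(1 − fₕ)sₕ²/nₕ with Wₕ = Nₕ/N, N = 36423.
B: Wₕ = 0.28948741; term = 0.28948741²·(1 − 0.08004552)·30020/844 = 2.7421673.
E: Wₕ = 0.28298053; term = 0.28298053²·(1 − 0.20665567)·27000/2130 = 0.80530242.
D: Wₕ = 0.42753205; term = 0.42753205²·(1 − 0.18764449)·49400/2922 = 2.5103266.
Sum = 6.0577963.

6.0578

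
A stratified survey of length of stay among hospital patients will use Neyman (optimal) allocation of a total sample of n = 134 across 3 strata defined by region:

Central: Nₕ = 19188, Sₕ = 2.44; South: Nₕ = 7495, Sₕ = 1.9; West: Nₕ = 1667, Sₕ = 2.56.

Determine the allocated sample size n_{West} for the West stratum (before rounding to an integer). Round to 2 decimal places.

Neyman allocation: nₕ = n·NₕSₕ / Σⱼ NⱼSⱼ.
Σ NⱼSⱼ = 19188·2.44 + 7495·1.9 + 1667·2.56 = 65326.74.
n_{West} = 134·1667·2.56 / 65326.74 = 8.75.

8.75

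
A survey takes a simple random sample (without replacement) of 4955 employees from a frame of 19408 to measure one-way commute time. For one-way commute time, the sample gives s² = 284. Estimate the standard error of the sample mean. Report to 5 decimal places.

0.20660

Under SRS without replacement, Var(ȳ) = (1 − f)·s²/n with f = n/N = 4955/19408 = 0.25530709.
Var(ȳ) = (1 − 0.25530709)·284/4955 = 0.74469291·0.057315843 = 0.042682702.
SE(ȳ) = √(0.042682702) = 0.20660.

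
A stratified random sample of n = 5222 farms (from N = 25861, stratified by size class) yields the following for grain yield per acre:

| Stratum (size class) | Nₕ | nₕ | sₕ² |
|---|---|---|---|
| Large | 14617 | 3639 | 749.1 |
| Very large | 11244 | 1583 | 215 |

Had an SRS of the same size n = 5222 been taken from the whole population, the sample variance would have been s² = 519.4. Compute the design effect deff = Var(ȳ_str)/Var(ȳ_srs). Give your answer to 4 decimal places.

Var(ȳ_str) = Σ Wₕ²(1−fₕ)sₕ²/nₕ with Wₕ = Nₕ/25861:
  Large: (14617/25861)²·(1−3639/14617)·749.1/3639 = 0.049391087
  Very large: (11244/25861)²·(1−1583/11244)·215/1583 = 0.02206022
  → Var(ȳ_str) = 0.071451307.
Var(ȳ_srs) = (1 − 5222/25861)·519.4/5222 = 0.07937951.
deff = 0.071451307 / 0.07937951 = 0.9001.

0.9001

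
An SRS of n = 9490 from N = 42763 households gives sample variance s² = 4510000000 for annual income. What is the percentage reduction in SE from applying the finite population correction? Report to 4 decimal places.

11.7912

f = n/N = 9490/42763 = 0.22192082.
SE_no-fpc = √(s²/n) = 689.37442; SE_fpc = √((1−f)s²/n) = 608.08888.
Ratio = √(1−f) = 0.88208797. Reduction = 100·(1 − 0.88208797) = 11.7912%.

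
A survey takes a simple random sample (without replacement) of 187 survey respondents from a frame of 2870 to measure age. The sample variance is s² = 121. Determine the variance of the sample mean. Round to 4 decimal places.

Under SRS without replacement, Var(ȳ) = (1 − f)·s²/n with f = n/N = 187/2870 = 0.06515679.
Var(ȳ) = (1 − 0.06515679)·121/187 = 0.93484321·0.64705882 = 0.60489854.

0.6049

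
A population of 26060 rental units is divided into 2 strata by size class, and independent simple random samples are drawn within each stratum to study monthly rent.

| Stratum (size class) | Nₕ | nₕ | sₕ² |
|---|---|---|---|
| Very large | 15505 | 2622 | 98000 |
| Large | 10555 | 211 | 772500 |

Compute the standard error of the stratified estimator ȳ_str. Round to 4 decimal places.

Var(ȳ_str) = Σₕ Wₕ²(1 − fₕ)sₕ²/nₕ with Wₕ = Nₕ/N, N = 26060.
Very large: Wₕ = 0.59497314; term = 0.59497314²·(1 − 0.16910674)·98000/2622 = 10.993433.
Large: Wₕ = 0.40502686; term = 0.40502686²·(1 − 0.01999053)·772500/211 = 588.59146.
Sum = 599.58489.
SE = √(599.58489) = 24.4864.

24.4864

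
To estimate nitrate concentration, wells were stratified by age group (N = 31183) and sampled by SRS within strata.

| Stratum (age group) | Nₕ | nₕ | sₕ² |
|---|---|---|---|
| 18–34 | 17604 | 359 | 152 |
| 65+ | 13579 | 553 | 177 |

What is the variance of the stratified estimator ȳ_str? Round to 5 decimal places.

0.19041

Var(ȳ_str) = Σₕ Wₕ²(1 − fₕ)sₕ²/nₕ with Wₕ = Nₕ/N, N = 31183.
18–34: Wₕ = 0.56453837; term = 0.56453837²·(1 − 0.02039309)·152/359 = 0.13218674.
65+: Wₕ = 0.43546163; term = 0.43546163²·(1 − 0.04072465)·177/553 = 0.058222548.
Sum = 0.19040929.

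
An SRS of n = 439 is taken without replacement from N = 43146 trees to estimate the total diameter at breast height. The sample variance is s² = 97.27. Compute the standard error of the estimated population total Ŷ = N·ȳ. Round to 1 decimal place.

20205.8

Var(Ŷ) = N²·Var(ȳ) = N²·(1 − n/N)·s²/n.
f = 439/43146 = 0.01017476; Var(ȳ) = 0.98982524·97.27/439 = 0.21931732.
Var(Ŷ) = 43146² · 0.21931732 = 4.0827615 × 10^8.
SE(Ŷ) = √(4.0827615 × 10^8) = 20205.8.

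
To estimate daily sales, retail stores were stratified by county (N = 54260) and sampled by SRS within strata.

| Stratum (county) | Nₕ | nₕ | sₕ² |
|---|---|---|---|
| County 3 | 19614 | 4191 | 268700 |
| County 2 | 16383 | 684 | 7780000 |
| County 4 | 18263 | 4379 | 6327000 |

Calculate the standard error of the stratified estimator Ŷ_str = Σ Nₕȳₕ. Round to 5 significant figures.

Var(Ŷ_str) = Σₕ Nₕ²(1 − fₕ)sₕ²/nₕ.
County 3: 19614²·(1 − 4191/19614)·268700/4191 = 1.9394788 × 10^10.
County 2: 16383²·(1 − 684/16383)·7780000/684 = 2.9254246 × 10^12.
County 4: 18263²·(1 − 4379/18263)·6327000/4379 = 3.6636132 × 10^11.
Sum = 3.3111807 × 10^12.
SE = √(3.3111807 × 10^12) = 1.8197 × 10^6.

1.8197 × 10^6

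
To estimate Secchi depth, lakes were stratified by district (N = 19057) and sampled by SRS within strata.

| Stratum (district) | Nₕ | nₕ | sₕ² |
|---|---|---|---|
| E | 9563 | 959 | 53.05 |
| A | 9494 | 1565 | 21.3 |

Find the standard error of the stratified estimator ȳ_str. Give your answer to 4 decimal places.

Var(ȳ_str) = Σₕ Wₕ²(1 − fₕ)sₕ²/nₕ with Wₕ = Nₕ/N, N = 19057.
E: Wₕ = 0.50181036; term = 0.50181036²·(1 − 0.10028234)·53.05/959 = 0.01253292.
A: Wₕ = 0.49818964; term = 0.49818964²·(1 − 0.16484095)·21.3/1565 = 0.0028211348.
Sum = 0.015354055.
SE = √(0.015354055) = 0.1239.

0.1239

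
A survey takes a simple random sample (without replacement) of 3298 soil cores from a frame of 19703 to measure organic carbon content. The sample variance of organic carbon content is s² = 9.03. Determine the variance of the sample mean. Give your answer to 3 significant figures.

0.00228

Under SRS without replacement, Var(ȳ) = (1 − f)·s²/n with f = n/N = 3298/19703 = 0.16738568.
Var(ȳ) = (1 − 0.16738568)·9.03/3298 = 0.83261432·0.002738023 = 0.0022797172.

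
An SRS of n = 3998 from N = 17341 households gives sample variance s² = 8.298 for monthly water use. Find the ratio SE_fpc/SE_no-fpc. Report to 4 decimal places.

f = n/N = 3998/17341 = 0.23055187.
SE_no-fpc = √(s²/n) = 0.04555807; SE_fpc = √((1−f)s²/n) = 0.039962716.
Ratio = √(1−f) = 0.87718192.

0.8772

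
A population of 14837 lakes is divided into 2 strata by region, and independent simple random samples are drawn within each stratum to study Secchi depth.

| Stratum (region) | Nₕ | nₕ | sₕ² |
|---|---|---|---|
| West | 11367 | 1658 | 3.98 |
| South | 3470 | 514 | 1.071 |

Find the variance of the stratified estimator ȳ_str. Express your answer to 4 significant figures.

Var(ȳ_str) = Σₕ Wₕ²(1 − fₕ)sₕ²/nₕ with Wₕ = Nₕ/N, N = 14837.
West: Wₕ = 0.76612523; term = 0.76612523²·(1 − 0.14586083)·3.98/1658 = 0.0012034463.
South: Wₕ = 0.23387477; term = 0.23387477²·(1 − 0.14812680)·1.071/514 = 9.7088561 × 10^-5.
Sum = 0.0013005349.

0.001301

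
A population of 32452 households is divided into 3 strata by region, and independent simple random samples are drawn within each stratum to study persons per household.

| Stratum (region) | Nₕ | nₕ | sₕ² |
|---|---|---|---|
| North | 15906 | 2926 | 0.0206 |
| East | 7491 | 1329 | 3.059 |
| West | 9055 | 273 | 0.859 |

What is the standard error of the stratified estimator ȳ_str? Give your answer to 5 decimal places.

Var(ȳ_str) = Σₕ Wₕ²(1 − fₕ)sₕ²/nₕ with Wₕ = Nₕ/N, N = 32452.
North: Wₕ = 0.49013928; term = 0.49013928²·(1 − 0.18395574)·0.0206/2926 = 1.3802115 × 10^-6.
East: Wₕ = 0.23083323; term = 0.23083323²·(1 − 0.17741290)·3.059/1329 = 1.008865 × 10^-4.
West: Wₕ = 0.27902749; term = 0.27902749²·(1 − 0.03014909)·0.859/273 = 2.3759072 × 10^-4.
Sum = 3.3985743 × 10^-4.
SE = √(3.3985743 × 10^-4) = 0.01844.

0.01844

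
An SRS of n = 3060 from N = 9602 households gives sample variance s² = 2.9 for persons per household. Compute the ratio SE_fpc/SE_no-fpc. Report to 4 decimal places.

f = n/N = 3060/9602 = 0.31868361.
SE_no-fpc = √(s²/n) = 0.030784938; SE_fpc = √((1−f)s²/n) = 0.02541047.
Ratio = √(1−f) = 0.82541892.

0.8254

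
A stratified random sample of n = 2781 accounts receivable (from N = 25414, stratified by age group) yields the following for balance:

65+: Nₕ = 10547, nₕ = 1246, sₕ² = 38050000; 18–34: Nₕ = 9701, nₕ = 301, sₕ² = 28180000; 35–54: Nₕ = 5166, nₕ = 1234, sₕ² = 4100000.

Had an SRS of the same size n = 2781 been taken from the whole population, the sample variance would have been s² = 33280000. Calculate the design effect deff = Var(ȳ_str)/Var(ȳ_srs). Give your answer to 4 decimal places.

1.6853

Var(ȳ_str) = Σ Wₕ²(1−fₕ)sₕ²/nₕ with Wₕ = Nₕ/25414:
  65+: (10547/25414)²·(1−1246/10547)·38050000/1246 = 4638.1967
  18–34: (9701/25414)²·(1−301/9701)·28180000/301 = 13218.215
  35–54: (5166/25414)²·(1−1234/5166)·4100000/1234 = 104.49381
  → Var(ȳ_str) = 17960.906.
Var(ȳ_srs) = (1 − 2781/25414)·33280000/2781 = 10657.404.
deff = 17960.906 / 10657.404 = 1.6853.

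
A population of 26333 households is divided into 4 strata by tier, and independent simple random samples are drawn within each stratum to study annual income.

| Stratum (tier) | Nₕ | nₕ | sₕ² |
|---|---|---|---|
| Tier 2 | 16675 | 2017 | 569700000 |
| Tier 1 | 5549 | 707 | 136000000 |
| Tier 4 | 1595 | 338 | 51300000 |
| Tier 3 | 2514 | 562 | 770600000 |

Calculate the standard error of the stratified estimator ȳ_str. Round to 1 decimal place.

342.3

Var(ȳ_str) = Σₕ Wₕ²(1 − fₕ)sₕ²/nₕ with Wₕ = Nₕ/N, N = 26333.
Tier 2: Wₕ = 0.63323586; term = 0.63323586²·(1 − 0.12095952)·569700000/2017 = 99558.926.
Tier 1: Wₕ = 0.21072419; term = 0.21072419²·(1 − 0.12741034)·136000000/707 = 7453.4669.
Tier 4: Wₕ = 0.06057039; term = 0.06057039²·(1 − 0.21191223)·51300000/338 = 438.82964.
Tier 3: Wₕ = 0.09546956; term = 0.09546956²·(1 − 0.22354813)·770600000/562 = 9703.6941.
Sum = 117154.92.
SE = √(117154.92) = 342.3.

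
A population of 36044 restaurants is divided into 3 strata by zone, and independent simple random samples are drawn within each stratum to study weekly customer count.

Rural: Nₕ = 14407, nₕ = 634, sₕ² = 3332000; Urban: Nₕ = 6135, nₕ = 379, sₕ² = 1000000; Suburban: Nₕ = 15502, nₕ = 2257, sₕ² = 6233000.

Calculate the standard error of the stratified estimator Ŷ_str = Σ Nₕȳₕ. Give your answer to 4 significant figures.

1.305 × 10^6

Var(Ŷ_str) = Σₕ Nₕ²(1 − fₕ)sₕ²/nₕ.
Rural: 14407²·(1 − 634/14407)·3332000/634 = 1.0428404 × 10^12.
Urban: 6135²·(1 − 379/6135)·1000000/379 = 9.3174301 × 10^10.
Suburban: 15502²·(1 − 2257/15502)·6233000/2257 = 5.6702899 × 10^11.
Sum = 1.7030437 × 10^12.
SE = √(1.7030437 × 10^12) = 1.305 × 10^6.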